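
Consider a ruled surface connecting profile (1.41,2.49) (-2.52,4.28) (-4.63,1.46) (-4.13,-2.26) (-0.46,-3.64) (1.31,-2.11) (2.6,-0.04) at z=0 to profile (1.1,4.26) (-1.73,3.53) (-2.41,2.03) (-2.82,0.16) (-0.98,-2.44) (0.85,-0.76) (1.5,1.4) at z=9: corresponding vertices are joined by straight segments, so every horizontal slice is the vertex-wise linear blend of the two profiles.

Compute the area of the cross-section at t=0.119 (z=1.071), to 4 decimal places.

Cross-section at t=0.119: each vertex is (1-t)·p0[i] + t·p1[i].
  v1: (1-0.119)·(1.41,2.49) + 0.119·(1.1,4.26) = (1.3731,2.7006)
  v2: (1-0.119)·(-2.52,4.28) + 0.119·(-1.73,3.53) = (-2.4260,4.1907)
  v3: (1-0.119)·(-4.63,1.46) + 0.119·(-2.41,2.03) = (-4.3658,1.5278)
  v4: (1-0.119)·(-4.13,-2.26) + 0.119·(-2.82,0.16) = (-3.9741,-1.9720)
  v5: (1-0.119)·(-0.46,-3.64) + 0.119·(-0.98,-2.44) = (-0.5219,-3.4972)
  v6: (1-0.119)·(1.31,-2.11) + 0.119·(0.85,-0.76) = (1.2553,-1.9493)
  v7: (1-0.119)·(2.6,-0.04) + 0.119·(1.5,1.4) = (2.4691,0.1314)
Shoelace sum Σ(x_i·y_{i+1} − x_{i+1}·y_i):
  i=1: 1.3731·4.1907 − -2.4260·2.7006 = +12.3061 (running +12.3061)
  i=2: -2.4260·1.5278 − -4.3658·4.1907 = +14.5896 (running +26.8956)
  i=3: -4.3658·-1.9720 − -3.9741·1.5278 = +14.6812 (running +41.5769)
  i=4: -3.9741·-3.4972 − -0.5219·-1.9720 = +12.8691 (running +54.4460)
  i=5: -0.5219·-1.9493 − 1.2553·-3.4972 = +5.4072 (running +59.8532)
  i=6: 1.2553·0.1314 − 2.4691·-1.9493 = +4.9780 (running +64.8312)
  i=7: 2.4691·2.7006 − 1.3731·0.1314 = +6.4878 (running +71.3190)
Area = |Σ|/2 = |71.3190|/2 = 35.6595

Area at t=0.119: 35.6595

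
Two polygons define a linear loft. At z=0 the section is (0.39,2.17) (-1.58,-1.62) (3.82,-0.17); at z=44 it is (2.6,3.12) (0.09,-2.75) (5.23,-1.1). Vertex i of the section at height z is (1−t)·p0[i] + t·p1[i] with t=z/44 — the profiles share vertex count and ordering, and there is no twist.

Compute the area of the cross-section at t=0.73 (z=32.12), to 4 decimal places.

Area at t=0.73: 11.9423

Cross-section at t=0.73: each vertex is (1-t)·p0[i] + t·p1[i].
  v1: (1-0.73)·(0.39,2.17) + 0.73·(2.6,3.12) = (2.0033,2.8635)
  v2: (1-0.73)·(-1.58,-1.62) + 0.73·(0.09,-2.75) = (-0.3609,-2.4449)
  v3: (1-0.73)·(3.82,-0.17) + 0.73·(5.23,-1.1) = (4.8493,-0.8489)
Shoelace sum Σ(x_i·y_{i+1} − x_{i+1}·y_i):
  i=1: 2.0033·-2.4449 − -0.3609·2.8635 = -3.8644 (running -3.8644)
  i=2: -0.3609·-0.8489 − 4.8493·-2.4449 = +12.1624 (running +8.2980)
  i=3: 4.8493·2.8635 − 2.0033·-0.8489 = +15.5866 (running +23.8846)
Area = |Σ|/2 = |23.8846|/2 = 11.9423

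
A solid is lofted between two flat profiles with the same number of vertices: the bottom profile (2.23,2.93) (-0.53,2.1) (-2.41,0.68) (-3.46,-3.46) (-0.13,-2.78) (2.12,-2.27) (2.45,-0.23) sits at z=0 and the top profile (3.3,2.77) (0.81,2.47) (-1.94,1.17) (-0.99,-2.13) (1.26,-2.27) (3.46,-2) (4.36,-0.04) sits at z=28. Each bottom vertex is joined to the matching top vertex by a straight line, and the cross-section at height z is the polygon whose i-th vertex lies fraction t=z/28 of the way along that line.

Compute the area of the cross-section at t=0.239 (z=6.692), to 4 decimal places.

Cross-section at t=0.239: each vertex is (1-t)·p0[i] + t·p1[i].
  v1: (1-0.239)·(2.23,2.93) + 0.239·(3.3,2.77) = (2.4857,2.8918)
  v2: (1-0.239)·(-0.53,2.1) + 0.239·(0.81,2.47) = (-0.2097,2.1884)
  v3: (1-0.239)·(-2.41,0.68) + 0.239·(-1.94,1.17) = (-2.2977,0.7971)
  v4: (1-0.239)·(-3.46,-3.46) + 0.239·(-0.99,-2.13) = (-2.8697,-3.1421)
  v5: (1-0.239)·(-0.13,-2.78) + 0.239·(1.26,-2.27) = (0.2022,-2.6581)
  v6: (1-0.239)·(2.12,-2.27) + 0.239·(3.46,-2) = (2.4403,-2.2055)
  v7: (1-0.239)·(2.45,-0.23) + 0.239·(4.36,-0.04) = (2.9065,-0.1846)
Shoelace sum Σ(x_i·y_{i+1} − x_{i+1}·y_i):
  i=1: 2.4857·2.1884 − -0.2097·2.8918 = +6.0464 (running +6.0464)
  i=2: -0.2097·0.7971 − -2.2977·2.1884 = +4.8611 (running +10.9075)
  i=3: -2.2977·-3.1421 − -2.8697·0.7971 = +9.5070 (running +20.4145)
  i=4: -2.8697·-2.6581 − 0.2022·-3.1421 = +8.2633 (running +28.6778)
  i=5: 0.2022·-2.2055 − 2.4403·-2.6581 = +6.0405 (running +34.7183)
  i=6: 2.4403·-0.1846 − 2.9065·-2.2055 = +5.9597 (running +40.6780)
  i=7: 2.9065·2.8918 − 2.4857·-0.1846 = +8.8637 (running +49.5417)
Area = |Σ|/2 = |49.5417|/2 = 24.7709

Area at t=0.239: 24.7709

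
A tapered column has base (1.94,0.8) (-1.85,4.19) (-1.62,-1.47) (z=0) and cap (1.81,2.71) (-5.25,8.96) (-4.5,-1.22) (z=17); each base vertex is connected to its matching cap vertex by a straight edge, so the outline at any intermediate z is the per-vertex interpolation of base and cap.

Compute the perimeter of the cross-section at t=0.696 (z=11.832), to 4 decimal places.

Perimeter at t=0.696: 23.3916

Cross-section at t=0.696: each vertex is (1-t)·p0[i] + t·p1[i].
  v1: (1-0.696)·(1.94,0.8) + 0.696·(1.81,2.71) = (1.8495,2.1294)
  v2: (1-0.696)·(-1.85,4.19) + 0.696·(-5.25,8.96) = (-4.2164,7.5099)
  v3: (1-0.696)·(-1.62,-1.47) + 0.696·(-4.5,-1.22) = (-3.6245,-1.2960)
Perimeter = Σ |v_{i+1} − v_i|:
  edge 1→2: √(-6.0659² + 5.3806²) = 8.1084 (running 8.1084)
  edge 2→3: √(0.5919² + -8.8059²) = 8.8258 (running 16.9342)
  edge 3→1: √(5.4740² + 3.4254²) = 6.4574 (running 23.3916)
Perimeter = 23.3916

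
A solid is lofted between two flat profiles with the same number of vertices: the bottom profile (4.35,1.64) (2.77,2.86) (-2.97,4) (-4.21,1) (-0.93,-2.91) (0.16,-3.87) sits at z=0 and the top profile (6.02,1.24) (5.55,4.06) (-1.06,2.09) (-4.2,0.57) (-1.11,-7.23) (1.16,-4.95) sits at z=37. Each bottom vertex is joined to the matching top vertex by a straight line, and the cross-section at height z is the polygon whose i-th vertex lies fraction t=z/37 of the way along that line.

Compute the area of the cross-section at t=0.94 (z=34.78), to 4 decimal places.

Cross-section at t=0.94: each vertex is (1-t)·p0[i] + t·p1[i].
  v1: (1-0.94)·(4.35,1.64) + 0.94·(6.02,1.24) = (5.9198,1.2640)
  v2: (1-0.94)·(2.77,2.86) + 0.94·(5.55,4.06) = (5.3832,3.9880)
  v3: (1-0.94)·(-2.97,4) + 0.94·(-1.06,2.09) = (-1.1746,2.2046)
  v4: (1-0.94)·(-4.21,1) + 0.94·(-4.2,0.57) = (-4.2006,0.5958)
  v5: (1-0.94)·(-0.93,-2.91) + 0.94·(-1.11,-7.23) = (-1.0992,-6.9708)
  v6: (1-0.94)·(0.16,-3.87) + 0.94·(1.16,-4.95) = (1.1000,-4.8852)
Shoelace sum Σ(x_i·y_{i+1} − x_{i+1}·y_i):
  i=1: 5.9198·3.9880 − 5.3832·1.2640 = +16.8038 (running +16.8038)
  i=2: 5.3832·2.2046 − -1.1746·3.9880 = +16.5521 (running +33.3559)
  i=3: -1.1746·0.5958 − -4.2006·2.2046 = +8.5608 (running +41.9167)
  i=4: -4.2006·-6.9708 − -1.0992·0.5958 = +29.9364 (running +71.8532)
  i=5: -1.0992·-4.8852 − 1.1000·-6.9708 = +13.0377 (running +84.8909)
  i=6: 1.1000·1.2640 − 5.9198·-4.8852 = +30.3098 (running +115.2007)
Area = |Σ|/2 = |115.2007|/2 = 57.6003

Area at t=0.94: 57.6003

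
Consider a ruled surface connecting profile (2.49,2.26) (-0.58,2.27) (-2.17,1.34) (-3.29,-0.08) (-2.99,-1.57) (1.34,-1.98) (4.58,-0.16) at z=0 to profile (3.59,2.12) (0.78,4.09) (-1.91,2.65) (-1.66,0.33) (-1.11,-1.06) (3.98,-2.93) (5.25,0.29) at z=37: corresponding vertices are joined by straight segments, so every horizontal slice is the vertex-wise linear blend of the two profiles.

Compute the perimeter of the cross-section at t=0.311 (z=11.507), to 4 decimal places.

Perimeter at t=0.311: 19.6948

Cross-section at t=0.311: each vertex is (1-t)·p0[i] + t·p1[i].
  v1: (1-0.311)·(2.49,2.26) + 0.311·(3.59,2.12) = (2.8321,2.2165)
  v2: (1-0.311)·(-0.58,2.27) + 0.311·(0.78,4.09) = (-0.1570,2.8360)
  v3: (1-0.311)·(-2.17,1.34) + 0.311·(-1.91,2.65) = (-2.0891,1.7474)
  v4: (1-0.311)·(-3.29,-0.08) + 0.311·(-1.66,0.33) = (-2.7831,0.0475)
  v5: (1-0.311)·(-2.99,-1.57) + 0.311·(-1.11,-1.06) = (-2.4053,-1.4114)
  v6: (1-0.311)·(1.34,-1.98) + 0.311·(3.98,-2.93) = (2.1610,-2.2755)
  v7: (1-0.311)·(4.58,-0.16) + 0.311·(5.25,0.29) = (4.7884,-0.0201)
Perimeter = Σ |v_{i+1} − v_i|:
  edge 1→2: √(-2.9891² + 0.6196²) = 3.0527 (running 3.0527)
  edge 2→3: √(-1.9321² + -1.0886²) = 2.2177 (running 5.2703)
  edge 3→4: √(-0.6939² + -1.6999²) = 1.8361 (running 7.1064)
  edge 4→5: √(0.3777² + -1.4589²) = 1.5070 (running 8.6134)
  edge 5→6: √(4.5664² + -0.8641²) = 4.6474 (running 13.2608)
  edge 6→7: √(2.6273² + 2.2554²) = 3.4626 (running 16.7234)
  edge 7→1: √(-1.9563² + 2.2365²) = 2.9714 (running 19.6948)
Perimeter = 19.6948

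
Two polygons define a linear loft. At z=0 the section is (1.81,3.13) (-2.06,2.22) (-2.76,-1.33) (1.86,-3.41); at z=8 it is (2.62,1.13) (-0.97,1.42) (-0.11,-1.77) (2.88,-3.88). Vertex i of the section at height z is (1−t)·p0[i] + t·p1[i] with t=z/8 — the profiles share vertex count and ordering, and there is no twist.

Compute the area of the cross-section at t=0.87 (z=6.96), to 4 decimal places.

Area at t=0.87: 13.9191

Cross-section at t=0.87: each vertex is (1-t)·p0[i] + t·p1[i].
  v1: (1-0.87)·(1.81,3.13) + 0.87·(2.62,1.13) = (2.5147,1.3900)
  v2: (1-0.87)·(-2.06,2.22) + 0.87·(-0.97,1.42) = (-1.1117,1.5240)
  v3: (1-0.87)·(-2.76,-1.33) + 0.87·(-0.11,-1.77) = (-0.4545,-1.7128)
  v4: (1-0.87)·(1.86,-3.41) + 0.87·(2.88,-3.88) = (2.7474,-3.8189)
Shoelace sum Σ(x_i·y_{i+1} − x_{i+1}·y_i):
  i=1: 2.5147·1.5240 − -1.1117·1.3900 = +5.3777 (running +5.3777)
  i=2: -1.1117·-1.7128 − -0.4545·1.5240 = +2.5968 (running +7.9744)
  i=3: -0.4545·-3.8189 − 2.7474·-1.7128 = +6.4414 (running +14.4159)
  i=4: 2.7474·1.3900 − 2.5147·-3.8189 = +13.4223 (running +27.8382)
Area = |Σ|/2 = |27.8382|/2 = 13.9191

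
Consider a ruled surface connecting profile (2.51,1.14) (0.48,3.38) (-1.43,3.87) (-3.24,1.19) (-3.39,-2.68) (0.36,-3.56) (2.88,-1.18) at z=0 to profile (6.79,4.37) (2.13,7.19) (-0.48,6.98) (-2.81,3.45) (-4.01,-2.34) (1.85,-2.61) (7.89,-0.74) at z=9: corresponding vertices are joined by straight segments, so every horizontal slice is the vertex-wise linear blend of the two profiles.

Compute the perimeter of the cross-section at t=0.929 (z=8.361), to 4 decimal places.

Cross-section at t=0.929: each vertex is (1-t)·p0[i] + t·p1[i].
  v1: (1-0.929)·(2.51,1.14) + 0.929·(6.79,4.37) = (6.4861,4.1407)
  v2: (1-0.929)·(0.48,3.38) + 0.929·(2.13,7.19) = (2.0128,6.9195)
  v3: (1-0.929)·(-1.43,3.87) + 0.929·(-0.48,6.98) = (-0.5474,6.7592)
  v4: (1-0.929)·(-3.24,1.19) + 0.929·(-2.81,3.45) = (-2.8405,3.2895)
  v5: (1-0.929)·(-3.39,-2.68) + 0.929·(-4.01,-2.34) = (-3.9660,-2.3641)
  v6: (1-0.929)·(0.36,-3.56) + 0.929·(1.85,-2.61) = (1.7442,-2.6774)
  v7: (1-0.929)·(2.88,-1.18) + 0.929·(7.89,-0.74) = (7.5343,-0.7712)
Perimeter = Σ |v_{i+1} − v_i|:
  edge 1→2: √(-4.4733² + 2.7788²) = 5.2661 (running 5.2661)
  edge 2→3: √(-2.5603² + -0.1603²) = 2.5653 (running 7.8314)
  edge 3→4: √(-2.2931² + -3.4697²) = 4.1589 (running 11.9904)
  edge 4→5: √(-1.1255² + -5.6537²) = 5.7646 (running 17.7550)
  edge 5→6: √(5.7102² + -0.3133²) = 5.7188 (running 23.4737)
  edge 6→7: √(5.7901² + 1.9062²) = 6.0958 (running 29.5695)
  edge 7→1: √(-1.0482² + 4.9119²) = 5.0225 (running 34.5920)
Perimeter = 34.5920

Perimeter at t=0.929: 34.5920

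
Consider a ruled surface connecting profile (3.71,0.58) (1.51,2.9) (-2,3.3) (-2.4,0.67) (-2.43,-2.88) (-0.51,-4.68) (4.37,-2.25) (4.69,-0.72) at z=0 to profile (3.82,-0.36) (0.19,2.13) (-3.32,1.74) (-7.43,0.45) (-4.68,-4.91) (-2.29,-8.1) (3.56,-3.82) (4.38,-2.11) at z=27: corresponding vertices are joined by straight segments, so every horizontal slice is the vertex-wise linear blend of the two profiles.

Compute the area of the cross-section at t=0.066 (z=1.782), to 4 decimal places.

Cross-section at t=0.066: each vertex is (1-t)·p0[i] + t·p1[i].
  v1: (1-0.066)·(3.71,0.58) + 0.066·(3.82,-0.36) = (3.7173,0.5180)
  v2: (1-0.066)·(1.51,2.9) + 0.066·(0.19,2.13) = (1.4229,2.8492)
  v3: (1-0.066)·(-2,3.3) + 0.066·(-3.32,1.74) = (-2.0871,3.1970)
  v4: (1-0.066)·(-2.4,0.67) + 0.066·(-7.43,0.45) = (-2.7320,0.6555)
  v5: (1-0.066)·(-2.43,-2.88) + 0.066·(-4.68,-4.91) = (-2.5785,-3.0140)
  v6: (1-0.066)·(-0.51,-4.68) + 0.066·(-2.29,-8.1) = (-0.6275,-4.9057)
  v7: (1-0.066)·(4.37,-2.25) + 0.066·(3.56,-3.82) = (4.3165,-2.3536)
  v8: (1-0.066)·(4.69,-0.72) + 0.066·(4.38,-2.11) = (4.6695,-0.8117)
Shoelace sum Σ(x_i·y_{i+1} − x_{i+1}·y_i):
  i=1: 3.7173·2.8492 − 1.4229·0.5180 = +9.8541 (running +9.8541)
  i=2: 1.4229·3.1970 − -2.0871·2.8492 = +10.4956 (running +20.3497)
  i=3: -2.0871·0.6555 − -2.7320·3.1970 = +7.3662 (running +27.7159)
  i=4: -2.7320·-3.0140 − -2.5785·0.6555 = +9.9243 (running +37.6402)
  i=5: -2.5785·-4.9057 − -0.6275·-3.0140 = +10.7582 (running +48.3984)
  i=6: -0.6275·-2.3536 − 4.3165·-4.9057 = +22.6526 (running +71.0510)
  i=7: 4.3165·-0.8117 − 4.6695·-2.3536 = +7.4864 (running +78.5374)
  i=8: 4.6695·0.5180 − 3.7173·-0.8117 = +5.4361 (running +83.9735)
Area = |Σ|/2 = |83.9735|/2 = 41.9867

Area at t=0.066: 41.9867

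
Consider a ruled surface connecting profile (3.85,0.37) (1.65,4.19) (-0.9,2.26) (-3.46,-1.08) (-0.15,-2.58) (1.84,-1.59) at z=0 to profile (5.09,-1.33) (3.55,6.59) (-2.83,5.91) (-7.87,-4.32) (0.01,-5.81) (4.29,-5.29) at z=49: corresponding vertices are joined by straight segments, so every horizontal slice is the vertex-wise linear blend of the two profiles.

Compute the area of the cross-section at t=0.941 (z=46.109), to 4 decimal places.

Area at t=0.941: 107.3119

Cross-section at t=0.941: each vertex is (1-t)·p0[i] + t·p1[i].
  v1: (1-0.941)·(3.85,0.37) + 0.941·(5.09,-1.33) = (5.0168,-1.2297)
  v2: (1-0.941)·(1.65,4.19) + 0.941·(3.55,6.59) = (3.4379,6.4484)
  v3: (1-0.941)·(-0.9,2.26) + 0.941·(-2.83,5.91) = (-2.7161,5.6947)
  v4: (1-0.941)·(-3.46,-1.08) + 0.941·(-7.87,-4.32) = (-7.6098,-4.1288)
  v5: (1-0.941)·(-0.15,-2.58) + 0.941·(0.01,-5.81) = (0.0006,-5.6194)
  v6: (1-0.941)·(1.84,-1.59) + 0.941·(4.29,-5.29) = (4.1454,-5.0717)
Shoelace sum Σ(x_i·y_{i+1} − x_{i+1}·y_i):
  i=1: 5.0168·6.4484 − 3.4379·-1.2297 = +36.5782 (running +36.5782)
  i=2: 3.4379·5.6947 − -2.7161·6.4484 = +37.0923 (running +73.6705)
  i=3: -2.7161·-4.1288 − -7.6098·5.6947 = +54.5497 (running +128.2202)
  i=4: -7.6098·-5.6194 − 0.0006·-4.1288 = +42.7651 (running +170.9853)
  i=5: 0.0006·-5.0717 − 4.1454·-5.6194 = +23.2922 (running +194.2775)
  i=6: 4.1454·-1.2297 − 5.0168·-5.0717 = +20.3462 (running +214.6238)
Area = |Σ|/2 = |214.6238|/2 = 107.3119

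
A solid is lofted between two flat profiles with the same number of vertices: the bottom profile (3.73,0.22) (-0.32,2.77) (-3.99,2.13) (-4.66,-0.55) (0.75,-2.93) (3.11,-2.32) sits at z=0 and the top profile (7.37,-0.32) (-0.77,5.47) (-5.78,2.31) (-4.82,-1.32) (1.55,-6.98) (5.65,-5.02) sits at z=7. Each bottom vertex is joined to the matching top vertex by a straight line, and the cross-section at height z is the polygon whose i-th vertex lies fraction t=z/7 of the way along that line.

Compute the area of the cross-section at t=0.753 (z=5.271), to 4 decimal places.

Cross-section at t=0.753: each vertex is (1-t)·p0[i] + t·p1[i].
  v1: (1-0.753)·(3.73,0.22) + 0.753·(7.37,-0.32) = (6.4709,-0.1866)
  v2: (1-0.753)·(-0.32,2.77) + 0.753·(-0.77,5.47) = (-0.6589,4.8031)
  v3: (1-0.753)·(-3.99,2.13) + 0.753·(-5.78,2.31) = (-5.3379,2.2655)
  v4: (1-0.753)·(-4.66,-0.55) + 0.753·(-4.82,-1.32) = (-4.7805,-1.1298)
  v5: (1-0.753)·(0.75,-2.93) + 0.753·(1.55,-6.98) = (1.3524,-5.9797)
  v6: (1-0.753)·(3.11,-2.32) + 0.753·(5.65,-5.02) = (5.0226,-4.3531)
Shoelace sum Σ(x_i·y_{i+1} − x_{i+1}·y_i):
  i=1: 6.4709·4.8031 − -0.6589·-0.1866 = +30.9575 (running +30.9575)
  i=2: -0.6589·2.2655 − -5.3379·4.8031 = +24.1457 (running +55.1032)
  i=3: -5.3379·-1.1298 − -4.7805·2.2655 = +16.8611 (running +71.9643)
  i=4: -4.7805·-5.9797 − 1.3524·-1.1298 = +30.1136 (running +102.0779)
  i=5: 1.3524·-4.3531 − 5.0226·-5.9797 = +24.1464 (running +126.2243)
  i=6: 5.0226·-0.1866 − 6.4709·-4.3531 = +27.2312 (running +153.4555)
Area = |Σ|/2 = |153.4555|/2 = 76.7278

Area at t=0.753: 76.7278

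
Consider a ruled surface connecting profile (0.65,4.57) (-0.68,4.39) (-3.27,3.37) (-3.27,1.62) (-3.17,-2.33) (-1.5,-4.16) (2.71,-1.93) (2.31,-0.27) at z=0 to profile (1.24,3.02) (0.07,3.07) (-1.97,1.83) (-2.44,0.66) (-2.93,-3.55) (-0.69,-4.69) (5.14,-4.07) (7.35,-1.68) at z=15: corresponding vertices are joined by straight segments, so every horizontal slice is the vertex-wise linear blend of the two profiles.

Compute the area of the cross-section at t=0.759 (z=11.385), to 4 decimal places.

Cross-section at t=0.759: each vertex is (1-t)·p0[i] + t·p1[i].
  v1: (1-0.759)·(0.65,4.57) + 0.759·(1.24,3.02) = (1.0978,3.3936)
  v2: (1-0.759)·(-0.68,4.39) + 0.759·(0.07,3.07) = (-0.1107,3.3881)
  v3: (1-0.759)·(-3.27,3.37) + 0.759·(-1.97,1.83) = (-2.2833,2.2011)
  v4: (1-0.759)·(-3.27,1.62) + 0.759·(-2.44,0.66) = (-2.6400,0.8914)
  v5: (1-0.759)·(-3.17,-2.33) + 0.759·(-2.93,-3.55) = (-2.9878,-3.2560)
  v6: (1-0.759)·(-1.5,-4.16) + 0.759·(-0.69,-4.69) = (-0.8852,-4.5623)
  v7: (1-0.759)·(2.71,-1.93) + 0.759·(5.14,-4.07) = (4.5544,-3.5543)
  v8: (1-0.759)·(2.31,-0.27) + 0.759·(7.35,-1.68) = (6.1354,-1.3402)
Shoelace sum Σ(x_i·y_{i+1} − x_{i+1}·y_i):
  i=1: 1.0978·3.3881 − -0.1107·3.3936 = +4.0953 (running +4.0953)
  i=2: -0.1107·2.2011 − -2.2833·3.3881 = +7.4923 (running +11.5877)
  i=3: -2.2833·0.8914 − -2.6400·2.2011 = +3.7758 (running +15.3635)
  i=4: -2.6400·-3.2560 − -2.9878·0.8914 = +11.2591 (running +26.6226)
  i=5: -2.9878·-4.5623 − -0.8852·-3.2560 = +10.7491 (running +37.3717)
  i=6: -0.8852·-3.5543 − 4.5544·-4.5623 = +23.9245 (running +61.2963)
  i=7: 4.5544·-1.3402 − 6.1354·-3.5543 = +15.7029 (running +76.9992)
  i=8: 6.1354·3.3936 − 1.0978·-1.3402 = +22.2919 (running +99.2911)
Area = |Σ|/2 = |99.2911|/2 = 49.6456

Area at t=0.759: 49.6456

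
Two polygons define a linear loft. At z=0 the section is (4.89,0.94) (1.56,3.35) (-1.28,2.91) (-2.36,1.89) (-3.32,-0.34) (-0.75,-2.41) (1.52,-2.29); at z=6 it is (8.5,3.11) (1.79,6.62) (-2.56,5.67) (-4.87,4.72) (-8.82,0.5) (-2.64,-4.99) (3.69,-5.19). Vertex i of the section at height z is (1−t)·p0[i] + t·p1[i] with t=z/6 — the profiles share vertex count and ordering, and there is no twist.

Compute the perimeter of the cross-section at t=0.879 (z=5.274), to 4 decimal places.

Cross-section at t=0.879: each vertex is (1-t)·p0[i] + t·p1[i].
  v1: (1-0.879)·(4.89,0.94) + 0.879·(8.5,3.11) = (8.0632,2.8474)
  v2: (1-0.879)·(1.56,3.35) + 0.879·(1.79,6.62) = (1.7622,6.2243)
  v3: (1-0.879)·(-1.28,2.91) + 0.879·(-2.56,5.67) = (-2.4051,5.3360)
  v4: (1-0.879)·(-2.36,1.89) + 0.879·(-4.87,4.72) = (-4.5663,4.3776)
  v5: (1-0.879)·(-3.32,-0.34) + 0.879·(-8.82,0.5) = (-8.1545,0.3984)
  v6: (1-0.879)·(-0.75,-2.41) + 0.879·(-2.64,-4.99) = (-2.4113,-4.6778)
  v7: (1-0.879)·(1.52,-2.29) + 0.879·(3.69,-5.19) = (3.4274,-4.8391)
Perimeter = Σ |v_{i+1} − v_i|:
  edge 1→2: √(-6.3010² + 3.3769²) = 7.1489 (running 7.1489)
  edge 2→3: √(-4.1673² + -0.8883²) = 4.2609 (running 11.4098)
  edge 3→4: √(-2.1612² + -0.9585²) = 2.3642 (running 13.7740)
  edge 4→5: √(-3.5882² + -3.9792²) = 5.3581 (running 19.1321)
  edge 5→6: √(5.7432² + -5.0762²) = 7.6650 (running 26.7970)
  edge 6→7: √(5.8387² + -0.1613²) = 5.8410 (running 32.6380)
  edge 7→1: √(4.6358² + 7.6865²) = 8.9762 (running 41.6143)
Perimeter = 41.6143

Perimeter at t=0.879: 41.6143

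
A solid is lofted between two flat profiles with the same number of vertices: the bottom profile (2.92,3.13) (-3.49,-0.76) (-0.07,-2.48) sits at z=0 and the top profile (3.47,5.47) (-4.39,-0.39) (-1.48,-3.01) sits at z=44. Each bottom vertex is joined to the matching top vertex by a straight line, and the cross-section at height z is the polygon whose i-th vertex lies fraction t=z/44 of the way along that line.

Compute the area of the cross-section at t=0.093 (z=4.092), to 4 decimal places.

Cross-section at t=0.093: each vertex is (1-t)·p0[i] + t·p1[i].
  v1: (1-0.093)·(2.92,3.13) + 0.093·(3.47,5.47) = (2.9711,3.3476)
  v2: (1-0.093)·(-3.49,-0.76) + 0.093·(-4.39,-0.39) = (-3.5737,-0.7256)
  v3: (1-0.093)·(-0.07,-2.48) + 0.093·(-1.48,-3.01) = (-0.2011,-2.5293)
Shoelace sum Σ(x_i·y_{i+1} − x_{i+1}·y_i):
  i=1: 2.9711·-0.7256 − -3.5737·3.3476 = +9.8076 (running +9.8076)
  i=2: -3.5737·-2.5293 − -0.2011·-0.7256 = +8.8930 (running +18.7005)
  i=3: -0.2011·3.3476 − 2.9711·-2.5293 = +6.8416 (running +25.5421)
Area = |Σ|/2 = |25.5421|/2 = 12.7711

Area at t=0.093: 12.7711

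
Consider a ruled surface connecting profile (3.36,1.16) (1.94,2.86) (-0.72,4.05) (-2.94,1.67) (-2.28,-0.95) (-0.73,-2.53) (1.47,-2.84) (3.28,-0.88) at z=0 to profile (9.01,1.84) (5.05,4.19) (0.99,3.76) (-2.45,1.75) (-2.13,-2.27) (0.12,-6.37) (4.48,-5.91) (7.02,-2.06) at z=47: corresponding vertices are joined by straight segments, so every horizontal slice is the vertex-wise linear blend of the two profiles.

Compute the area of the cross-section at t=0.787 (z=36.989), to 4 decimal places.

Area at t=0.787: 70.5051

Cross-section at t=0.787: each vertex is (1-t)·p0[i] + t·p1[i].
  v1: (1-0.787)·(3.36,1.16) + 0.787·(9.01,1.84) = (7.8065,1.6952)
  v2: (1-0.787)·(1.94,2.86) + 0.787·(5.05,4.19) = (4.3876,3.9067)
  v3: (1-0.787)·(-0.72,4.05) + 0.787·(0.99,3.76) = (0.6258,3.8218)
  v4: (1-0.787)·(-2.94,1.67) + 0.787·(-2.45,1.75) = (-2.5544,1.7330)
  v5: (1-0.787)·(-2.28,-0.95) + 0.787·(-2.13,-2.27) = (-2.1620,-1.9888)
  v6: (1-0.787)·(-0.73,-2.53) + 0.787·(0.12,-6.37) = (-0.0610,-5.5521)
  v7: (1-0.787)·(1.47,-2.84) + 0.787·(4.48,-5.91) = (3.8389,-5.2561)
  v8: (1-0.787)·(3.28,-0.88) + 0.787·(7.02,-2.06) = (6.2234,-1.8087)
Shoelace sum Σ(x_i·y_{i+1} − x_{i+1}·y_i):
  i=1: 7.8065·3.9067 − 4.3876·1.6952 = +23.0603 (running +23.0603)
  i=2: 4.3876·3.8218 − 0.6258·3.9067 = +14.3236 (running +37.3839)
  i=3: 0.6258·1.7330 − -2.5544·3.8218 = +10.8466 (running +48.2305)
  i=4: -2.5544·-1.9888 − -2.1620·1.7330 = +8.8268 (running +57.0573)
  i=5: -2.1620·-5.5521 − -0.0610·-1.9888 = +11.8819 (running +68.9392)
  i=6: -0.0610·-5.2561 − 3.8389·-5.5521 = +21.6346 (running +90.5738)
  i=7: 3.8389·-1.8087 − 6.2234·-5.2561 = +25.7674 (running +116.3413)
  i=8: 6.2234·1.6952 − 7.8065·-1.8087 = +24.6690 (running +141.0103)
Area = |Σ|/2 = |141.0103|/2 = 70.5051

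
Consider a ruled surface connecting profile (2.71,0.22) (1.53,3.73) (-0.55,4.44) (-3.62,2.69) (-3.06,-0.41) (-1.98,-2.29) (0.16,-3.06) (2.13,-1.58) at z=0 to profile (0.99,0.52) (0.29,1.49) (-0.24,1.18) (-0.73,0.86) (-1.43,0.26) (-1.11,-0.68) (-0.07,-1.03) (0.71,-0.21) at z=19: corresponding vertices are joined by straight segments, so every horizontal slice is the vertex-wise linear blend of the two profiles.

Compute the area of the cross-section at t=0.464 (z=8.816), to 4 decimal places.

Area at t=0.464: 15.6491

Cross-section at t=0.464: each vertex is (1-t)·p0[i] + t·p1[i].
  v1: (1-0.464)·(2.71,0.22) + 0.464·(0.99,0.52) = (1.9119,0.3592)
  v2: (1-0.464)·(1.53,3.73) + 0.464·(0.29,1.49) = (0.9546,2.6906)
  v3: (1-0.464)·(-0.55,4.44) + 0.464·(-0.24,1.18) = (-0.4062,2.9274)
  v4: (1-0.464)·(-3.62,2.69) + 0.464·(-0.73,0.86) = (-2.2790,1.8409)
  v5: (1-0.464)·(-3.06,-0.41) + 0.464·(-1.43,0.26) = (-2.3037,-0.0991)
  v6: (1-0.464)·(-1.98,-2.29) + 0.464·(-1.11,-0.68) = (-1.5763,-1.5430)
  v7: (1-0.464)·(0.16,-3.06) + 0.464·(-0.07,-1.03) = (0.0533,-2.1181)
  v8: (1-0.464)·(2.13,-1.58) + 0.464·(0.71,-0.21) = (1.4711,-0.9443)
Shoelace sum Σ(x_i·y_{i+1} − x_{i+1}·y_i):
  i=1: 1.9119·2.6906 − 0.9546·0.3592 = +4.8014 (running +4.8014)
  i=2: 0.9546·2.9274 − -0.4062·2.6906 = +3.8874 (running +8.6888)
  i=3: -0.4062·1.8409 − -2.2790·2.9274 = +5.9239 (running +14.6127)
  i=4: -2.2790·-0.0991 − -2.3037·1.8409 = +4.4667 (running +19.0794)
  i=5: -2.3037·-1.5430 − -1.5763·-0.0991 = +3.3982 (running +22.4776)
  i=6: -1.5763·-2.1181 − 0.0533·-1.5430 = +3.4210 (running +25.8986)
  i=7: 0.0533·-0.9443 − 1.4711·-2.1181 = +3.0656 (running +28.9642)
  i=8: 1.4711·0.3592 − 1.9119·-0.9443 = +2.3339 (running +31.2981)
Area = |Σ|/2 = |31.2981|/2 = 15.6491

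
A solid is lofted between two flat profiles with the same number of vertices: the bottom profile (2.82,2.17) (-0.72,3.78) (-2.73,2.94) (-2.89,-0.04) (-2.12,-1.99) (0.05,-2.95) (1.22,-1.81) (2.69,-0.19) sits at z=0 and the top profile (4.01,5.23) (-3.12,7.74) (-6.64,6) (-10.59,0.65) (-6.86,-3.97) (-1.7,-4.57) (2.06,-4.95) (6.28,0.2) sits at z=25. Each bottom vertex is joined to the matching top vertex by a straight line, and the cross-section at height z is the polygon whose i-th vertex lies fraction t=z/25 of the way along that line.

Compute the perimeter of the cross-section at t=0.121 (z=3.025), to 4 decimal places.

Perimeter at t=0.121: 22.4548

Cross-section at t=0.121: each vertex is (1-t)·p0[i] + t·p1[i].
  v1: (1-0.121)·(2.82,2.17) + 0.121·(4.01,5.23) = (2.9640,2.5403)
  v2: (1-0.121)·(-0.72,3.78) + 0.121·(-3.12,7.74) = (-1.0104,4.2592)
  v3: (1-0.121)·(-2.73,2.94) + 0.121·(-6.64,6) = (-3.2031,3.3103)
  v4: (1-0.121)·(-2.89,-0.04) + 0.121·(-10.59,0.65) = (-3.8217,0.0435)
  v5: (1-0.121)·(-2.12,-1.99) + 0.121·(-6.86,-3.97) = (-2.6935,-2.2296)
  v6: (1-0.121)·(0.05,-2.95) + 0.121·(-1.7,-4.57) = (-0.1618,-3.1460)
  v7: (1-0.121)·(1.22,-1.81) + 0.121·(2.06,-4.95) = (1.3216,-2.1899)
  v8: (1-0.121)·(2.69,-0.19) + 0.121·(6.28,0.2) = (3.1244,-0.1428)
Perimeter = Σ |v_{i+1} − v_i|:
  edge 1→2: √(-3.9744² + 1.7189²) = 4.3302 (running 4.3302)
  edge 2→3: √(-2.1927² + -0.9489²) = 2.3892 (running 6.7194)
  edge 3→4: √(-0.6186² + -3.2668²) = 3.3248 (running 10.0442)
  edge 4→5: √(1.1282² + -2.2731²) = 2.5376 (running 12.5819)
  edge 5→6: √(2.5318² + -0.9164²) = 2.6925 (running 15.2744)
  edge 6→7: √(1.4834² + 0.9561²) = 1.7648 (running 17.0392)
  edge 7→8: √(1.8028² + 2.0471²) = 2.7278 (running 19.7670)
  edge 8→1: √(-0.1604² + 2.6831²) = 2.6879 (running 22.4548)
Perimeter = 22.4548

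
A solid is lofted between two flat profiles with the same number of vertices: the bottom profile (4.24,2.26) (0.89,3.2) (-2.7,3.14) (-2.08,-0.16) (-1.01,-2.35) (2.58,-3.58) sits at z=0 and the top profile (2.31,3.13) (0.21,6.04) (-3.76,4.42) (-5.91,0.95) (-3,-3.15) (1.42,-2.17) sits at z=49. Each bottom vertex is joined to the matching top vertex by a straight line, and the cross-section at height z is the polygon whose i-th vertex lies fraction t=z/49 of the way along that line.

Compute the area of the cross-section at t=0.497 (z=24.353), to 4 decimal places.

Cross-section at t=0.497: each vertex is (1-t)·p0[i] + t·p1[i].
  v1: (1-0.497)·(4.24,2.26) + 0.497·(2.31,3.13) = (3.2808,2.6924)
  v2: (1-0.497)·(0.89,3.2) + 0.497·(0.21,6.04) = (0.5520,4.6115)
  v3: (1-0.497)·(-2.7,3.14) + 0.497·(-3.76,4.42) = (-3.2268,3.7762)
  v4: (1-0.497)·(-2.08,-0.16) + 0.497·(-5.91,0.95) = (-3.9835,0.3917)
  v5: (1-0.497)·(-1.01,-2.35) + 0.497·(-3,-3.15) = (-1.9990,-2.7476)
  v6: (1-0.497)·(2.58,-3.58) + 0.497·(1.42,-2.17) = (2.0035,-2.8792)
Shoelace sum Σ(x_i·y_{i+1} − x_{i+1}·y_i):
  i=1: 3.2808·4.6115 − 0.5520·2.6924 = +13.6430 (running +13.6430)
  i=2: 0.5520·3.7762 − -3.2268·4.6115 = +16.9650 (running +30.6080)
  i=3: -3.2268·0.3917 − -3.9835·3.7762 = +13.7785 (running +44.3865)
  i=4: -3.9835·-2.7476 − -1.9990·0.3917 = +11.7281 (running +56.1146)
  i=5: -1.9990·-2.8792 − 2.0035·-2.7476 = +11.2604 (running +67.3750)
  i=6: 2.0035·2.6924 − 3.2808·-2.8792 = +14.8403 (running +82.2153)
Area = |Σ|/2 = |82.2153|/2 = 41.1076

Area at t=0.497: 41.1076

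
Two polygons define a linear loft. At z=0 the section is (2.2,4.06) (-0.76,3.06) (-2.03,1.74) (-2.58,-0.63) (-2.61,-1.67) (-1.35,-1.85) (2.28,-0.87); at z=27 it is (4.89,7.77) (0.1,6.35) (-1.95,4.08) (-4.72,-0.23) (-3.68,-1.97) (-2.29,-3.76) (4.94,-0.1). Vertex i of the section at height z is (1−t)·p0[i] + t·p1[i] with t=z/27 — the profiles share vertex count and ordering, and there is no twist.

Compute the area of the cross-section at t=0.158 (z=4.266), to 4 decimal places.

Area at t=0.158: 26.8934

Cross-section at t=0.158: each vertex is (1-t)·p0[i] + t·p1[i].
  v1: (1-0.158)·(2.2,4.06) + 0.158·(4.89,7.77) = (2.6250,4.6462)
  v2: (1-0.158)·(-0.76,3.06) + 0.158·(0.1,6.35) = (-0.6241,3.5798)
  v3: (1-0.158)·(-2.03,1.74) + 0.158·(-1.95,4.08) = (-2.0174,2.1097)
  v4: (1-0.158)·(-2.58,-0.63) + 0.158·(-4.72,-0.23) = (-2.9181,-0.5668)
  v5: (1-0.158)·(-2.61,-1.67) + 0.158·(-3.68,-1.97) = (-2.7791,-1.7174)
  v6: (1-0.158)·(-1.35,-1.85) + 0.158·(-2.29,-3.76) = (-1.4985,-2.1518)
  v7: (1-0.158)·(2.28,-0.87) + 0.158·(4.94,-0.1) = (2.7003,-0.7483)
Shoelace sum Σ(x_i·y_{i+1} − x_{i+1}·y_i):
  i=1: 2.6250·3.5798 − -0.6241·4.6462 = +12.2969 (running +12.2969)
  i=2: -0.6241·2.1097 − -2.0174·3.5798 = +5.9051 (running +18.2019)
  i=3: -2.0174·-0.5668 − -2.9181·2.1097 = +7.2999 (running +25.5018)
  i=4: -2.9181·-1.7174 − -2.7791·-0.5668 = +3.4364 (running +28.9382)
  i=5: -2.7791·-2.1518 − -1.4985·-1.7174 = +3.4064 (running +32.3446)
  i=6: -1.4985·-0.7483 − 2.7003·-2.1518 = +6.9318 (running +39.2764)
  i=7: 2.7003·4.6462 − 2.6250·-0.7483 = +14.5104 (running +53.7868)
Area = |Σ|/2 = |53.7868|/2 = 26.8934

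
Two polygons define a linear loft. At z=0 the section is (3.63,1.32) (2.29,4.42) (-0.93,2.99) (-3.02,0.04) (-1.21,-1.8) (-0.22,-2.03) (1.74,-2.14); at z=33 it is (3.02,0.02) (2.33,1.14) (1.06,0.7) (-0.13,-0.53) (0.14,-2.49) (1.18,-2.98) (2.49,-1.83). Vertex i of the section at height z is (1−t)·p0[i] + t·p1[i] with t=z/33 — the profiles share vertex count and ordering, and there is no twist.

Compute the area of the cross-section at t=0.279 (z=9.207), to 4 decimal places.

Cross-section at t=0.279: each vertex is (1-t)·p0[i] + t·p1[i].
  v1: (1-0.279)·(3.63,1.32) + 0.279·(3.02,0.02) = (3.4598,0.9573)
  v2: (1-0.279)·(2.29,4.42) + 0.279·(2.33,1.14) = (2.3012,3.5049)
  v3: (1-0.279)·(-0.93,2.99) + 0.279·(1.06,0.7) = (-0.3748,2.3511)
  v4: (1-0.279)·(-3.02,0.04) + 0.279·(-0.13,-0.53) = (-2.2137,-0.1190)
  v5: (1-0.279)·(-1.21,-1.8) + 0.279·(0.14,-2.49) = (-0.8333,-1.9925)
  v6: (1-0.279)·(-0.22,-2.03) + 0.279·(1.18,-2.98) = (0.1706,-2.2950)
  v7: (1-0.279)·(1.74,-2.14) + 0.279·(2.49,-1.83) = (1.9493,-2.0535)
Shoelace sum Σ(x_i·y_{i+1} − x_{i+1}·y_i):
  i=1: 3.4598·3.5049 − 2.3012·0.9573 = +9.9233 (running +9.9233)
  i=2: 2.3012·2.3511 − -0.3748·3.5049 = +6.7238 (running +16.6471)
  i=3: -0.3748·-0.1190 − -2.2137·2.3511 = +5.2492 (running +21.8963)
  i=4: -2.2137·-1.9925 − -0.8333·-0.1190 = +4.3116 (running +26.2079)
  i=5: -0.8333·-2.2950 − 0.1706·-1.9925 = +2.2525 (running +28.4605)
  i=6: 0.1706·-2.0535 − 1.9493·-2.2950 = +4.1233 (running +32.5837)
  i=7: 1.9493·0.9573 − 3.4598·-2.0535 = +8.9708 (running +41.5545)
Area = |Σ|/2 = |41.5545|/2 = 20.7773

Area at t=0.279: 20.7773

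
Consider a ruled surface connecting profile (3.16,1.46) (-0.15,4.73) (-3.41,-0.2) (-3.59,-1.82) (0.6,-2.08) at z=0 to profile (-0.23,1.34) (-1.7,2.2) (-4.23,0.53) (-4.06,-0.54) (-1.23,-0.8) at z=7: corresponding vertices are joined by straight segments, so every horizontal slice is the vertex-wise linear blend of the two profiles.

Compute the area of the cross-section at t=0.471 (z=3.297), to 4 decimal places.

Area at t=0.471: 16.2469

Cross-section at t=0.471: each vertex is (1-t)·p0[i] + t·p1[i].
  v1: (1-0.471)·(3.16,1.46) + 0.471·(-0.23,1.34) = (1.5633,1.4035)
  v2: (1-0.471)·(-0.15,4.73) + 0.471·(-1.7,2.2) = (-0.8800,3.5384)
  v3: (1-0.471)·(-3.41,-0.2) + 0.471·(-4.23,0.53) = (-3.7962,0.1438)
  v4: (1-0.471)·(-3.59,-1.82) + 0.471·(-4.06,-0.54) = (-3.8114,-1.2171)
  v5: (1-0.471)·(0.6,-2.08) + 0.471·(-1.23,-0.8) = (-0.2619,-1.4771)
Shoelace sum Σ(x_i·y_{i+1} − x_{i+1}·y_i):
  i=1: 1.5633·3.5384 − -0.8800·1.4035 = +6.7667 (running +6.7667)
  i=2: -0.8800·0.1438 − -3.7962·3.5384 = +13.3059 (running +20.0726)
  i=3: -3.7962·-1.2171 − -3.8114·0.1438 = +5.1686 (running +25.2412)
  i=4: -3.8114·-1.4771 − -0.2619·-1.2171 = +5.3111 (running +30.5523)
  i=5: -0.2619·1.4035 − 1.5633·-1.4771 = +1.9416 (running +32.4938)
Area = |Σ|/2 = |32.4938|/2 = 16.2469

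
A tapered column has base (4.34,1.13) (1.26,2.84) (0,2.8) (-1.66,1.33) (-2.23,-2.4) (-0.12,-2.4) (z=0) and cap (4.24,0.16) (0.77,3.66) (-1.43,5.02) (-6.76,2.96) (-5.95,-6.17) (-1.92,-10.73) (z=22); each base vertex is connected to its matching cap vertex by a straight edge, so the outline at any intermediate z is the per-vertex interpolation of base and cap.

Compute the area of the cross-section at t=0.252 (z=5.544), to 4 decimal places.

Area at t=0.252: 36.4683

Cross-section at t=0.252: each vertex is (1-t)·p0[i] + t·p1[i].
  v1: (1-0.252)·(4.34,1.13) + 0.252·(4.24,0.16) = (4.3148,0.8856)
  v2: (1-0.252)·(1.26,2.84) + 0.252·(0.77,3.66) = (1.1365,3.0466)
  v3: (1-0.252)·(0,2.8) + 0.252·(-1.43,5.02) = (-0.3604,3.3594)
  v4: (1-0.252)·(-1.66,1.33) + 0.252·(-6.76,2.96) = (-2.9452,1.7408)
  v5: (1-0.252)·(-2.23,-2.4) + 0.252·(-5.95,-6.17) = (-3.1674,-3.3500)
  v6: (1-0.252)·(-0.12,-2.4) + 0.252·(-1.92,-10.73) = (-0.5736,-4.4992)
Shoelace sum Σ(x_i·y_{i+1} − x_{i+1}·y_i):
  i=1: 4.3148·3.0466 − 1.1365·0.8856 = +12.1392 (running +12.1392)
  i=2: 1.1365·3.3594 − -0.3604·3.0466 = +4.9160 (running +17.0551)
  i=3: -0.3604·1.7408 − -2.9452·3.3594 = +9.2669 (running +26.3221)
  i=4: -2.9452·-3.3500 − -3.1674·1.7408 = +15.3803 (running +41.7024)
  i=5: -3.1674·-4.4992 − -0.5736·-3.3500 = +12.3292 (running +54.0316)
  i=6: -0.5736·0.8856 − 4.3148·-4.4992 = +18.9050 (running +72.9366)
Area = |Σ|/2 = |72.9366|/2 = 36.4683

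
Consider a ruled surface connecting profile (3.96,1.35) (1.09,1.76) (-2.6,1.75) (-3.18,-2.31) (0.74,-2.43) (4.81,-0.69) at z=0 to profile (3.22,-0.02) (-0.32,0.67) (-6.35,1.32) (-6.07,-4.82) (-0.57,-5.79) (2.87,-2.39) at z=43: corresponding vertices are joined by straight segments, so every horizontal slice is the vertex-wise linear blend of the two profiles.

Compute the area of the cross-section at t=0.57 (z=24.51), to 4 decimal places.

Area at t=0.57: 39.8563

Cross-section at t=0.57: each vertex is (1-t)·p0[i] + t·p1[i].
  v1: (1-0.57)·(3.96,1.35) + 0.57·(3.22,-0.02) = (3.5382,0.5691)
  v2: (1-0.57)·(1.09,1.76) + 0.57·(-0.32,0.67) = (0.2863,1.1387)
  v3: (1-0.57)·(-2.6,1.75) + 0.57·(-6.35,1.32) = (-4.7375,1.5049)
  v4: (1-0.57)·(-3.18,-2.31) + 0.57·(-6.07,-4.82) = (-4.8273,-3.7407)
  v5: (1-0.57)·(0.74,-2.43) + 0.57·(-0.57,-5.79) = (-0.0067,-4.3452)
  v6: (1-0.57)·(4.81,-0.69) + 0.57·(2.87,-2.39) = (3.7042,-1.6590)
Shoelace sum Σ(x_i·y_{i+1} − x_{i+1}·y_i):
  i=1: 3.5382·1.1387 − 0.2863·0.5691 = +3.8660 (running +3.8660)
  i=2: 0.2863·1.5049 − -4.7375·1.1387 = +5.8254 (running +9.6915)
  i=3: -4.7375·-3.7407 − -4.8273·1.5049 = +24.9862 (running +34.6776)
  i=4: -4.8273·-4.3452 − -0.0067·-3.7407 = +20.9505 (running +55.6282)
  i=5: -0.0067·-1.6590 − 3.7042·-4.3452 = +16.1066 (running +71.7348)
  i=6: 3.7042·0.5691 − 3.5382·-1.6590 = +7.9779 (running +79.7127)
Area = |Σ|/2 = |79.7127|/2 = 39.8563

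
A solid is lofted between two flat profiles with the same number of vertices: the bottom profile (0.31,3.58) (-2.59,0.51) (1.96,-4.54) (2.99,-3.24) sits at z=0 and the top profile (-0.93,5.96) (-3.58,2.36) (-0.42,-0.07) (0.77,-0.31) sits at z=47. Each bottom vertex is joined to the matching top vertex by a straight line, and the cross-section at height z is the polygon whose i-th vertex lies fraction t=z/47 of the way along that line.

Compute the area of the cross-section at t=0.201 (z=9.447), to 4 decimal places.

Cross-section at t=0.201: each vertex is (1-t)·p0[i] + t·p1[i].
  v1: (1-0.201)·(0.31,3.58) + 0.201·(-0.93,5.96) = (0.0608,4.0584)
  v2: (1-0.201)·(-2.59,0.51) + 0.201·(-3.58,2.36) = (-2.7890,0.8819)
  v3: (1-0.201)·(1.96,-4.54) + 0.201·(-0.42,-0.07) = (1.4816,-3.6415)
  v4: (1-0.201)·(2.99,-3.24) + 0.201·(0.77,-0.31) = (2.5438,-2.6511)
Shoelace sum Σ(x_i·y_{i+1} − x_{i+1}·y_i):
  i=1: 0.0608·0.8819 − -2.7890·4.0584 = +11.3724 (running +11.3724)
  i=2: -2.7890·-3.6415 − 1.4816·0.8819 = +8.8496 (running +20.2220)
  i=3: 1.4816·-2.6511 − 2.5438·-3.6415 = +5.3354 (running +25.5574)
  i=4: 2.5438·4.0584 − 0.0608·-2.6511 = +10.4847 (running +36.0421)
Area = |Σ|/2 = |36.0421|/2 = 18.0210

Area at t=0.201: 18.0210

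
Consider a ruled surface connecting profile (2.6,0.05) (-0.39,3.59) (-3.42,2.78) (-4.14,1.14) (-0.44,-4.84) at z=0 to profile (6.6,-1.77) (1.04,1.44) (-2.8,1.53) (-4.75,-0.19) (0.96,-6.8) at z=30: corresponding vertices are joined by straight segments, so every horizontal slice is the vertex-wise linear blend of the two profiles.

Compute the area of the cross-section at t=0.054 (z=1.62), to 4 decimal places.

Area at t=0.054: 31.6791

Cross-section at t=0.054: each vertex is (1-t)·p0[i] + t·p1[i].
  v1: (1-0.054)·(2.6,0.05) + 0.054·(6.6,-1.77) = (2.8160,-0.0483)
  v2: (1-0.054)·(-0.39,3.59) + 0.054·(1.04,1.44) = (-0.3128,3.4739)
  v3: (1-0.054)·(-3.42,2.78) + 0.054·(-2.8,1.53) = (-3.3865,2.7125)
  v4: (1-0.054)·(-4.14,1.14) + 0.054·(-4.75,-0.19) = (-4.1729,1.0682)
  v5: (1-0.054)·(-0.44,-4.84) + 0.054·(0.96,-6.8) = (-0.3644,-4.9458)
Shoelace sum Σ(x_i·y_{i+1} − x_{i+1}·y_i):
  i=1: 2.8160·3.4739 − -0.3128·-0.0483 = +9.7674 (running +9.7674)
  i=2: -0.3128·2.7125 − -3.3865·3.4739 = +10.9160 (running +20.6834)
  i=3: -3.3865·1.0682 − -4.1729·2.7125 = +7.7017 (running +28.3851)
  i=4: -4.1729·-4.9458 − -0.3644·1.0682 = +21.0279 (running +49.4130)
  i=5: -0.3644·-0.0483 − 2.8160·-4.9458 = +13.9451 (running +63.3581)
Area = |Σ|/2 = |63.3581|/2 = 31.6791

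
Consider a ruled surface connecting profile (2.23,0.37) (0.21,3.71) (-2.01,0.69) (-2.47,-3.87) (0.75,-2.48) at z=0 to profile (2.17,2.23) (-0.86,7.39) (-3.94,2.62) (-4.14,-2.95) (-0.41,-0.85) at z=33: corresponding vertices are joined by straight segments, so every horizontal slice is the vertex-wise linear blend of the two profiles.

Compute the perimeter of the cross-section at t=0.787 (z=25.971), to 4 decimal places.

Cross-section at t=0.787: each vertex is (1-t)·p0[i] + t·p1[i].
  v1: (1-0.787)·(2.23,0.37) + 0.787·(2.17,2.23) = (2.1828,1.8338)
  v2: (1-0.787)·(0.21,3.71) + 0.787·(-0.86,7.39) = (-0.6321,6.6062)
  v3: (1-0.787)·(-2.01,0.69) + 0.787·(-3.94,2.62) = (-3.5289,2.2089)
  v4: (1-0.787)·(-2.47,-3.87) + 0.787·(-4.14,-2.95) = (-3.7843,-3.1460)
  v5: (1-0.787)·(0.75,-2.48) + 0.787·(-0.41,-0.85) = (-0.1629,-1.1972)
Perimeter = Σ |v_{i+1} − v_i|:
  edge 1→2: √(-2.8149² + 4.7723²) = 5.5406 (running 5.5406)
  edge 2→3: √(-2.8968² + -4.3972²) = 5.2657 (running 10.8063)
  edge 3→4: √(-0.2554² + -5.3549²) = 5.3610 (running 16.1673)
  edge 4→5: √(3.6214² + 1.9488²) = 4.1124 (running 20.2797)
  edge 5→1: √(2.3457² + 3.0310²) = 3.8327 (running 24.1124)
Perimeter = 24.1124

Perimeter at t=0.787: 24.1124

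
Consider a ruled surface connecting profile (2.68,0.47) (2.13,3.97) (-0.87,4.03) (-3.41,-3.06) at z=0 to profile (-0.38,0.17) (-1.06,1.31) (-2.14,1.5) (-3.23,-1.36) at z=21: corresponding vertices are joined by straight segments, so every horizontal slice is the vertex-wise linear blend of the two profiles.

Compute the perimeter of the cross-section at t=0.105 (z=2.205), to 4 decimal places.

Perimeter at t=0.105: 19.8013

Cross-section at t=0.105: each vertex is (1-t)·p0[i] + t·p1[i].
  v1: (1-0.105)·(2.68,0.47) + 0.105·(-0.38,0.17) = (2.3587,0.4385)
  v2: (1-0.105)·(2.13,3.97) + 0.105·(-1.06,1.31) = (1.7951,3.6907)
  v3: (1-0.105)·(-0.87,4.03) + 0.105·(-2.14,1.5) = (-1.0034,3.7644)
  v4: (1-0.105)·(-3.41,-3.06) + 0.105·(-3.23,-1.36) = (-3.3911,-2.8815)
Perimeter = Σ |v_{i+1} − v_i|:
  edge 1→2: √(-0.5637² + 3.2522²) = 3.3007 (running 3.3007)
  edge 2→3: √(-2.7984² + 0.0737²) = 2.7994 (running 6.1001)
  edge 3→4: √(-2.3878² + -6.6459²) = 7.0618 (running 13.1618)
  edge 4→1: √(5.7498² + 3.3200²) = 6.6395 (running 19.8013)
Perimeter = 19.8013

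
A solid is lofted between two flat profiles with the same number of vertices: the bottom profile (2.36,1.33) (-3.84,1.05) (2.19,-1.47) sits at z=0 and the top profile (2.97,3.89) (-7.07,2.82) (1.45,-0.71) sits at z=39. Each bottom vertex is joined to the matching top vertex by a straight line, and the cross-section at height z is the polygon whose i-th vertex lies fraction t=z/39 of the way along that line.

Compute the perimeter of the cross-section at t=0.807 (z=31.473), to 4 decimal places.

Perimeter at t=0.807: 22.4830

Cross-section at t=0.807: each vertex is (1-t)·p0[i] + t·p1[i].
  v1: (1-0.807)·(2.36,1.33) + 0.807·(2.97,3.89) = (2.8523,3.3959)
  v2: (1-0.807)·(-3.84,1.05) + 0.807·(-7.07,2.82) = (-6.4466,2.4784)
  v3: (1-0.807)·(2.19,-1.47) + 0.807·(1.45,-0.71) = (1.5928,-0.8567)
Perimeter = Σ |v_{i+1} − v_i|:
  edge 1→2: √(-9.2989² + -0.9175²) = 9.3440 (running 9.3440)
  edge 2→3: √(8.0394² + -3.3351²) = 8.7037 (running 18.0478)
  edge 3→1: √(1.2594² + 4.2526²) = 4.4352 (running 22.4830)
Perimeter = 22.4830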